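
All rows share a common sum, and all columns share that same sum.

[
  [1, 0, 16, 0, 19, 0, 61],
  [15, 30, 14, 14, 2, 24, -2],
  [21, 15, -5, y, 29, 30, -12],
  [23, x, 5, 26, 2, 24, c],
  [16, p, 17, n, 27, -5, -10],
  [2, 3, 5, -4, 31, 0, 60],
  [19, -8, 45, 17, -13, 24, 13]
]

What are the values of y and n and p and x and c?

Rows 1 and 2 both sum to 97, so that's the common total.
Row 3: 21 + 15 − 5 + 29 + 30 − 12 = 78, so its missing entry is 97 − 78 = 19.
Column 4: 0 + 14 + 19 + 26 − 4 + 17 = 72, so its missing entry is 97 − 72 = 25.
Column 7: 61 − 2 − 12 − 10 + 60 + 13 = 110, so its missing entry is 97 − 110 = -13.
Row 4: 23 + 5 + 26 + 2 + 24 − 13 = 67, so its missing entry is 97 − 67 = 30.
Row 5: 16 + 17 + 25 + 27 − 5 − 10 = 70, so its missing entry is 97 − 70 = 27.

y = 19, n = 25, p = 27, x = 30, c = -13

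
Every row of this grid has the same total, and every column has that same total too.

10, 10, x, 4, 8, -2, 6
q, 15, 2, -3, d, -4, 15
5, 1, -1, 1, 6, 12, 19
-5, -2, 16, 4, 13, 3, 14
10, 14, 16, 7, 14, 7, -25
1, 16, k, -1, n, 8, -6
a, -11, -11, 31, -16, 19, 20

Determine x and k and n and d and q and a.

Rows 3 and 4 both sum to 43, so that's the common total.
Row 1: 10 + 10 + 4 + 8 − 2 + 6 = 36, so its missing entry is 43 − 36 = 7.
Row 7: -11 − 11 + 31 − 16 + 19 + 20 = 32, so its missing entry is 43 − 32 = 11.
Column 1: 10 + 5 − 5 + 10 + 1 + 11 = 32, so its missing entry is 43 − 32 = 11.
Row 2: 11 + 15 + 2 − 3 − 4 + 15 = 36, so its missing entry is 43 − 36 = 7.
Column 5: 8 + 7 + 6 + 13 + 14 − 16 = 32, so its missing entry is 43 − 32 = 11.
Row 6: 1 + 16 − 1 + 11 + 8 − 6 = 29, so its missing entry is 43 − 29 = 14.

x = 7, k = 14, n = 11, d = 7, q = 11, a = 11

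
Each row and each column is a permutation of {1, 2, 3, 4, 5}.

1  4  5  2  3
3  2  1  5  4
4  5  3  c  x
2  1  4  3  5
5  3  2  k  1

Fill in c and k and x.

c = 1, k = 4, x = 2

Cell (3,5): column 5 already has {1, 3, 4, 5} → 2.
At (row 3, col 4): row 3 already has {2, 3, 4, 5}, so the value is 1.
At (row 5, col 4): row 5 already has {1, 2, 3, 5}, so the value is 4.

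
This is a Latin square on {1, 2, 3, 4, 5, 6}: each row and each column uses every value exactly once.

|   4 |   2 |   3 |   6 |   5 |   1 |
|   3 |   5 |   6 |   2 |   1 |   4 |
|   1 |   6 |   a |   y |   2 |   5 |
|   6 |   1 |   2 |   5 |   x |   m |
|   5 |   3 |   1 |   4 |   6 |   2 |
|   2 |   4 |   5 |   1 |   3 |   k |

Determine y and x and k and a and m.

Cell (6,6): row 6 already has {1, 2, 3, 4, 5} → 6.
For row 4, column 5: column 5 already has {1, 2, 3, 5, 6}; that leaves 4.
Cell (3,4): column 4 already has {1, 2, 4, 5, 6} → 3.
Cell (3,3): row 3 already has {1, 2, 3, 5, 6} → 4.
For row 4, column 6: row 4 already has {1, 2, 4, 5, 6}; that leaves 3.

y = 3, x = 4, k = 6, a = 4, m = 3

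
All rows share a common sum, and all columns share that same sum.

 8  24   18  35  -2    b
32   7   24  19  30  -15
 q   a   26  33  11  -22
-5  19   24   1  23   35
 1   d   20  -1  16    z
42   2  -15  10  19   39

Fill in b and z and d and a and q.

Rows 2 and 4 both sum to 97, so that's the common total.
The known cells in column 1 total 78, leaving 97 − 78 = 19 for the blank.
The known cells in row 3 total 67, leaving 97 − 67 = 30 for the blank.
The known cells in row 1 total 83, leaving 97 − 83 = 14 for the blank.
The known cells in column 6 total 51, leaving 97 − 51 = 46 for the blank.
The known cells in row 5 total 82, leaving 97 − 82 = 15 for the blank.

b = 14, z = 46, d = 15, a = 30, q = 19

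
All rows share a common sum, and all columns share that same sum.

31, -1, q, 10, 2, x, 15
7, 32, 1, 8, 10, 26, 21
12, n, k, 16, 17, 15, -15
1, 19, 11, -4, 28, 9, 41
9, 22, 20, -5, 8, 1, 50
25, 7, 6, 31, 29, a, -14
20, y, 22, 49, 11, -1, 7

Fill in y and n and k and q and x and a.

y = -3, n = 29, k = 31, q = 14, x = 34, a = 21

Rows 2 and 4 both sum to 105, so that's the common total.
The known cells in row 6 total 84, leaving 105 − 84 = 21 for the blank.
The known cells in row 7 total 108, leaving 105 − 108 = -3 for the blank.
The known cells in column 2 total 76, leaving 105 − 76 = 29 for the blank.
The known cells in column 6 total 71, leaving 105 − 71 = 34 for the blank.
The known cells in row 1 total 91, leaving 105 − 91 = 14 for the blank.
The known cells in row 3 total 74, leaving 105 − 74 = 31 for the blank.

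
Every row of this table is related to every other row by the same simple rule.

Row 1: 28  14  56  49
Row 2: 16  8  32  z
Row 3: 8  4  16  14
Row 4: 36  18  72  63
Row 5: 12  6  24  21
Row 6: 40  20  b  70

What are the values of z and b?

Each row is a constant multiple of every other row — this is a multiplication table with the headers hidden.
Row 2 is 16/28 = 4/7 times row 1, so its entry in column 4 is 49 × 4/7 = 28.
Row 6 is 40/28 = 10/7 times row 1, so its entry in column 3 is 56 × 10/7 = 80.

z = 28, b = 80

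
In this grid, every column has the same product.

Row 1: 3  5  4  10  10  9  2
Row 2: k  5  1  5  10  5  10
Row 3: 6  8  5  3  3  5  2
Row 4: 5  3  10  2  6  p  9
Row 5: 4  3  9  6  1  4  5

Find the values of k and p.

k = 5, p = 2

Columns 5 and 7 each multiply to 1800, so every column has product 1800.
Column 1: 3×6×5×4 = 360, so the missing entry is 1800 ÷ 360 = 5.
Column 6: 9×5×5×4 = 900, so the missing entry is 1800 ÷ 900 = 2.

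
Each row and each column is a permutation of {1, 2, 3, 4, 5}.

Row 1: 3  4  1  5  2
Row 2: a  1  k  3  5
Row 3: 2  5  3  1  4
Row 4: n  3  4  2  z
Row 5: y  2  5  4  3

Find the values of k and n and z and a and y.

k = 2, n = 5, z = 1, a = 4, y = 1

For row 5, column 1: row 5 already has {2, 3, 4, 5}; that leaves 1.
At (row 2, col 3): column 3 already has {1, 3, 4, 5}, so the value is 2.
At (row 4, col 5): column 5 already has {2, 3, 4, 5}, so the value is 1.
At (row 4, col 1): row 4 already has {1, 2, 3, 4}, so the value is 5.
For row 2, column 1: row 2 already has {1, 2, 3, 5}; that leaves 4.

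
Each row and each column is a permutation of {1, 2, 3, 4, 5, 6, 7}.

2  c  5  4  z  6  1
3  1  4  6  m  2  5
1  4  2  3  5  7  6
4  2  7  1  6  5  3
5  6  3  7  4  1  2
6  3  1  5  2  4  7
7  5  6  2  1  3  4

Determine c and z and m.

For row 1, column 2: column 2 already has {1, 2, 3, 4, 5, 6}; that leaves 7.
For row 1, column 5: row 1 already has {1, 2, 4, 5, 6, 7}; that leaves 3.
At (row 2, col 5): row 2 already has {1, 2, 3, 4, 5, 6}, so the value is 7.

c = 7, z = 3, m = 7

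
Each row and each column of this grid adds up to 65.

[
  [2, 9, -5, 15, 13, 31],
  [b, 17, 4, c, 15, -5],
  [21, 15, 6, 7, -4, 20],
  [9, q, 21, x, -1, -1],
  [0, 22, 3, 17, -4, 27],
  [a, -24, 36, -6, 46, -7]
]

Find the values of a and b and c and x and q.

a = 20, b = 13, c = 21, x = 11, q = 26

The known cells in column 2 total 39, leaving 65 − 39 = 26 for the blank.
The known cells in row 4 total 54, leaving 65 − 54 = 11 for the blank.
The known cells in row 6 total 45, leaving 65 − 45 = 20 for the blank.
The known cells in column 1 total 52, leaving 65 − 52 = 13 for the blank.
The known cells in row 2 total 44, leaving 65 − 44 = 21 for the blank.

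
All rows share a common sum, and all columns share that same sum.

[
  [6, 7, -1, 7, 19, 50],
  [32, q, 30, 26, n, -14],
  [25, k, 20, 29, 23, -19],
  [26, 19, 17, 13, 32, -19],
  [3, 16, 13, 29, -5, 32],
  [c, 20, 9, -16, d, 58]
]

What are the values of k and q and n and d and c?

k = 10, q = 16, n = -2, d = 21, c = -4

Rows 1 and 4 both sum to 88, so that's the common total.
Row 3: 25 + 20 + 29 + 23 − 19 = 78, so its missing entry is 88 − 78 = 10.
Column 2: 7 + 10 + 19 + 16 + 20 = 72, so its missing entry is 88 − 72 = 16.
Row 2: 32 + 16 + 30 + 26 − 14 = 90, so its missing entry is 88 − 90 = -2.
Column 5: 19 − 2 + 23 + 32 − 5 = 67, so its missing entry is 88 − 67 = 21.
Row 6: 20 + 9 − 16 + 21 + 58 = 92, so its missing entry is 88 − 92 = -4.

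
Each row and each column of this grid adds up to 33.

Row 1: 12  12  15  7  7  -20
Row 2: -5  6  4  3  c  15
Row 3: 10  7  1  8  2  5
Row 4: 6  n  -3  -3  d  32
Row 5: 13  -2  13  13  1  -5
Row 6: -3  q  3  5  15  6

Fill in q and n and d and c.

Row 2: -5 + 6 + 4 + 3 + 15 = 23, so its missing entry is 33 − 23 = 10.
Row 6: -3 + 3 + 5 + 15 + 6 = 26, so its missing entry is 33 − 26 = 7.
Column 2: 12 + 6 + 7 − 2 + 7 = 30, so its missing entry is 33 − 30 = 3.
Row 4: 6 + 3 − 3 − 3 + 32 = 35, so its missing entry is 33 − 35 = -2.

q = 7, n = 3, d = -2, c = 10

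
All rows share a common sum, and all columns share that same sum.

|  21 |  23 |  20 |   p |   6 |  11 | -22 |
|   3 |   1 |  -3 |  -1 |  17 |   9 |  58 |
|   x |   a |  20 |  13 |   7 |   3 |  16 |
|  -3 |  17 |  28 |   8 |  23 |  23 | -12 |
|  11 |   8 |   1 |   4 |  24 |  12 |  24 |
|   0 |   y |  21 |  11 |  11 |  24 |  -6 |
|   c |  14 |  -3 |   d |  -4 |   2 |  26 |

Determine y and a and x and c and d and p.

Rows 2 and 4 both sum to 84, so that's the common total.
Row 1 has 21 + 23 + 20 + 6 + 11 − 22 = 59; the blank must be 84 − 59 = 25.
Row 6 has 0 + 21 + 11 + 11 + 24 − 6 = 61; the blank must be 84 − 61 = 23.
Column 2 has 23 + 1 + 17 + 8 + 23 + 14 = 86; the blank must be 84 − 86 = -2.
Row 3 has -2 + 20 + 13 + 7 + 3 + 16 = 57; the blank must be 84 − 57 = 27.
Column 1 has 21 + 3 + 27 − 3 + 11 + 0 = 59; the blank must be 84 − 59 = 25.
Row 7 has 25 + 14 − 3 − 4 + 2 + 26 = 60; the blank must be 84 − 60 = 24.

y = 23, a = -2, x = 27, c = 25, d = 24, p = 25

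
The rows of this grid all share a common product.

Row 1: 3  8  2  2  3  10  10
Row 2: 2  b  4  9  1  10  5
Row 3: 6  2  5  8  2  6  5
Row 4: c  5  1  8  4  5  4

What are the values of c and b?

Rows 1 and 3 each multiply to 28800, so every row has product 28800.
Row 4: 5×1×8×4×5×4 = 3200, so the missing entry is 28800 ÷ 3200 = 9.
Row 2: 2×4×9×1×10×5 = 3600, so the missing entry is 28800 ÷ 3600 = 8.

c = 9, b = 8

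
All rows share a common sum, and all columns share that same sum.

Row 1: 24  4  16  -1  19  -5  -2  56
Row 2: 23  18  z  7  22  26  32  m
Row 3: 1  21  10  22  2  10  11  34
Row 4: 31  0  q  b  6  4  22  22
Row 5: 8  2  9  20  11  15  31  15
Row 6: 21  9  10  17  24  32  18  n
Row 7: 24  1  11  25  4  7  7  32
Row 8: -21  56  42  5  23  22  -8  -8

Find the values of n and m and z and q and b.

n = -20, m = -20, z = 3, q = 10, b = 16

Rows 1 and 3 both sum to 111, so that's the common total.
Row 6: 21 + 9 + 10 + 17 + 24 + 32 + 18 = 131, so its missing entry is 111 − 131 = -20.
Column 8: 56 + 34 + 22 + 15 − 20 + 32 − 8 = 131, so its missing entry is 111 − 131 = -20.
Row 2: 23 + 18 + 7 + 22 + 26 + 32 − 20 = 108, so its missing entry is 111 − 108 = 3.
Column 4: -1 + 7 + 22 + 20 + 17 + 25 + 5 = 95, so its missing entry is 111 − 95 = 16.
Row 4: 31 + 0 + 16 + 6 + 4 + 22 + 22 = 101, so its missing entry is 111 − 101 = 10.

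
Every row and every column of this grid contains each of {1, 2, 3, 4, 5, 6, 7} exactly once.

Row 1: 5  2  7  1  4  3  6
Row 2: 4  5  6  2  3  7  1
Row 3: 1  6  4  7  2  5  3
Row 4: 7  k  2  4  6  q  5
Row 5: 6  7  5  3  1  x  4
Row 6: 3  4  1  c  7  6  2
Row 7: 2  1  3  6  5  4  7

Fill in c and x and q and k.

For row 4, column 2: column 2 already has {1, 2, 4, 5, 6, 7}; that leaves 3.
At (row 6, col 4): row 6 already has {1, 2, 3, 4, 6, 7}, so the value is 5.
At (row 5, col 6): row 5 already has {1, 3, 4, 5, 6, 7}, so the value is 2.
At (row 4, col 6): row 4 already has {2, 3, 4, 5, 6, 7}, so the value is 1.

c = 5, x = 2, q = 1, k = 3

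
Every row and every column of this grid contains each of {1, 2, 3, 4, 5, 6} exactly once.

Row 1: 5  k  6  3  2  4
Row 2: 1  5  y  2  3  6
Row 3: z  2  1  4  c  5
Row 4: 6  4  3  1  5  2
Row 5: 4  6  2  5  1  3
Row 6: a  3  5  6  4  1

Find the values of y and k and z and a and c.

y = 4, k = 1, z = 3, a = 2, c = 6

Cell (1,2): row 1 already has {2, 3, 4, 5, 6} → 1.
For row 3, column 5: column 5 already has {1, 2, 3, 4, 5}; that leaves 6.
At (row 2, col 3): row 2 already has {1, 2, 3, 5, 6}, so the value is 4.
At (row 3, col 1): row 3 already has {1, 2, 4, 5, 6}, so the value is 3.
For row 6, column 1: row 6 already has {1, 3, 4, 5, 6}; that leaves 2.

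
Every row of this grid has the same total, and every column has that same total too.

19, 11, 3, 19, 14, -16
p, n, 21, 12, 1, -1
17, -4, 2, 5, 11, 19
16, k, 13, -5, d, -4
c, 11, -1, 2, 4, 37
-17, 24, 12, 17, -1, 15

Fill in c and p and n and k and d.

c = -3, p = 18, n = -1, k = 9, d = 21

Rows 1 and 3 both sum to 50, so that's the common total.
Row 5 has 11 − 1 + 2 + 4 + 37 = 53; the blank must be 50 − 53 = -3.
Column 5 has 14 + 1 + 11 + 4 − 1 = 29; the blank must be 50 − 29 = 21.
Row 4 has 16 + 13 − 5 + 21 − 4 = 41; the blank must be 50 − 41 = 9.
Column 2 has 11 − 4 + 9 + 11 + 24 = 51; the blank must be 50 − 51 = -1.
Row 2 has -1 + 21 + 12 + 1 − 1 = 32; the blank must be 50 − 32 = 18.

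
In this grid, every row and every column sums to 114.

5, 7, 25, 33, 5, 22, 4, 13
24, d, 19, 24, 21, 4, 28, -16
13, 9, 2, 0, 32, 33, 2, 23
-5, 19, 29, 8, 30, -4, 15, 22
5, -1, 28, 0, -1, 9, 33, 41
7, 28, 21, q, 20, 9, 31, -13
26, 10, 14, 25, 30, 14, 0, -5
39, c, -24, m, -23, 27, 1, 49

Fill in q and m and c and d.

q = 11, m = 13, c = 32, d = 10

Row 6: 7 + 28 + 21 + 20 + 9 + 31 − 13 = 103, so its missing entry is 114 − 103 = 11.
Row 2: 24 + 19 + 24 + 21 + 4 + 28 − 16 = 104, so its missing entry is 114 − 104 = 10.
Column 2: 7 + 10 + 9 + 19 − 1 + 28 + 10 = 82, so its missing entry is 114 − 82 = 32.
Row 8: 39 + 32 − 24 − 23 + 27 + 1 + 49 = 101, so its missing entry is 114 − 101 = 13.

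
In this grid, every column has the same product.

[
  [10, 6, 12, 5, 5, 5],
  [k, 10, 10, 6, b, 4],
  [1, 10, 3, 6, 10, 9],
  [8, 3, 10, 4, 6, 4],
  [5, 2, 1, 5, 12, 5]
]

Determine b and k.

Columns 2 and 4 each multiply to 3600, so every column has product 3600.
Column 5: 5×10×6×12 = 3600, so the missing entry is 3600 ÷ 3600 = 1.
Column 1: 10×1×8×5 = 400, so the missing entry is 3600 ÷ 400 = 9.

b = 1, k = 9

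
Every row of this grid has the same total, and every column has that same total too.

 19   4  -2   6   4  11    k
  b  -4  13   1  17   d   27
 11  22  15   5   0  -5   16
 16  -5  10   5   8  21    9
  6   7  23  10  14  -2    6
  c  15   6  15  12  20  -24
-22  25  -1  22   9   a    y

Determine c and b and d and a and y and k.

c = 20, b = 14, d = -4, a = 23, y = 8, k = 22

Rows 3 and 4 both sum to 64, so that's the common total.
Row 1 has 19 + 4 − 2 + 6 + 4 + 11 = 42; the blank must be 64 − 42 = 22.
Column 7 has 22 + 27 + 16 + 9 + 6 − 24 = 56; the blank must be 64 − 56 = 8.
Row 7 has -22 + 25 − 1 + 22 + 9 + 8 = 41; the blank must be 64 − 41 = 23.
Column 6 has 11 − 5 + 21 − 2 + 20 + 23 = 68; the blank must be 64 − 68 = -4.
Row 6 has 15 + 6 + 15 + 12 + 20 − 24 = 44; the blank must be 64 − 44 = 20.
Row 2 has -4 + 13 + 1 + 17 − 4 + 27 = 50; the blank must be 64 − 50 = 14.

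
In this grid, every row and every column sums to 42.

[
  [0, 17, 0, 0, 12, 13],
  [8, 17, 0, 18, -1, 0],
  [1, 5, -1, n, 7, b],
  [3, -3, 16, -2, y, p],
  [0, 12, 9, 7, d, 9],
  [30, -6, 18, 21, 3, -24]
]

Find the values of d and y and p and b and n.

d = 5, y = 16, p = 12, b = 32, n = -2

The known cells in row 5 total 37, leaving 42 − 37 = 5 for the blank.
The known cells in column 5 total 26, leaving 42 − 26 = 16 for the blank.
The known cells in column 4 total 44, leaving 42 − 44 = -2 for the blank.
The known cells in row 3 total 10, leaving 42 − 10 = 32 for the blank.
The known cells in row 4 total 30, leaving 42 − 30 = 12 for the blank.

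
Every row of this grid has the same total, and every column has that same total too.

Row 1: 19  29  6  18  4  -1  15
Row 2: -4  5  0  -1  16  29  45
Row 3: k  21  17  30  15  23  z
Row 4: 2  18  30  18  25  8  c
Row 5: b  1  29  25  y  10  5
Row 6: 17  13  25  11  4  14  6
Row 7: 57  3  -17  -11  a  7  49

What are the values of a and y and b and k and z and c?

Rows 1 and 2 both sum to 90, so that's the common total.
Row 7 has 57 + 3 − 17 − 11 + 7 + 49 = 88; the blank must be 90 − 88 = 2.
Column 5 has 4 + 16 + 15 + 25 + 4 + 2 = 66; the blank must be 90 − 66 = 24.
Row 5 has 1 + 29 + 25 + 24 + 10 + 5 = 94; the blank must be 90 − 94 = -4.
Column 1 has 19 − 4 + 2 − 4 + 17 + 57 = 87; the blank must be 90 − 87 = 3.
Row 3 has 3 + 21 + 17 + 30 + 15 + 23 = 109; the blank must be 90 − 109 = -19.
Row 4 has 2 + 18 + 30 + 18 + 25 + 8 = 101; the blank must be 90 − 101 = -11.

a = 2, y = 24, b = -4, k = 3, z = -19, c = -11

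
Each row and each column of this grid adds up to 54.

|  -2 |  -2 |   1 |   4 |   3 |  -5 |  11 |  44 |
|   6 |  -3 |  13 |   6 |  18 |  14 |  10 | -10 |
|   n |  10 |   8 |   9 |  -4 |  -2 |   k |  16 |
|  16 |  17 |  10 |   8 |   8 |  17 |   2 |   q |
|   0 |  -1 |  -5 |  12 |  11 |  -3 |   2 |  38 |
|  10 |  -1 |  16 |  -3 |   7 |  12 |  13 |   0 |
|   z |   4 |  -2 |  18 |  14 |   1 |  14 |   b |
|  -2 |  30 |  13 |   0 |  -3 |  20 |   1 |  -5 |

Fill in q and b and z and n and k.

Row 4 has 16 + 17 + 10 + 8 + 8 + 17 + 2 = 78; the blank must be 54 − 78 = -24.
Column 8 has 44 − 10 + 16 − 24 + 38 + 0 − 5 = 59; the blank must be 54 − 59 = -5.
Column 7 has 11 + 10 + 2 + 2 + 13 + 14 + 1 = 53; the blank must be 54 − 53 = 1.
Row 3 has 10 + 8 + 9 − 4 − 2 + 1 + 16 = 38; the blank must be 54 − 38 = 16.
Row 7 has 4 − 2 + 18 + 14 + 1 + 14 − 5 = 44; the blank must be 54 − 44 = 10.

q = -24, b = -5, z = 10, n = 16, k = 1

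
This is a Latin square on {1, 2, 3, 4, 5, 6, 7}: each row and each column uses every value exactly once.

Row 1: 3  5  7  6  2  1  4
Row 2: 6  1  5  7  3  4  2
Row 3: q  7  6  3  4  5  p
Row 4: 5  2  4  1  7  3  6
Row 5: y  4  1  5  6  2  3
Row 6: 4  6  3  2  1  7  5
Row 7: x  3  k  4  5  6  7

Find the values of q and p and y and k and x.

Cell (7,3): column 3 already has {1, 3, 4, 5, 6, 7} → 2.
Cell (5,1): row 5 already has {1, 2, 3, 4, 5, 6} → 7.
For row 3, column 7: column 7 already has {2, 3, 4, 5, 6, 7}; that leaves 1.
At (row 3, col 1): row 3 already has {1, 3, 4, 5, 6, 7}, so the value is 2.
At (row 7, col 1): row 7 already has {2, 3, 4, 5, 6, 7}, so the value is 1.

q = 2, p = 1, y = 7, k = 2, x = 1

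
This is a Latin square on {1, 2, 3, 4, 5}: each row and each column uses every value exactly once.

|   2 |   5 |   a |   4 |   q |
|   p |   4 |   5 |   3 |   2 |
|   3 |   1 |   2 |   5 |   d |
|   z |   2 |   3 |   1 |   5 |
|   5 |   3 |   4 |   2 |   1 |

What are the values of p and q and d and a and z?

For row 3, column 5: row 3 already has {1, 2, 3, 5}; that leaves 4.
At (row 1, col 5): column 5 already has {1, 2, 4, 5}, so the value is 3.
At (row 4, col 1): row 4 already has {1, 2, 3, 5}, so the value is 4.
For row 1, column 3: row 1 already has {2, 3, 4, 5}; that leaves 1.
Cell (2,1): row 2 already has {2, 3, 4, 5} → 1.

p = 1, q = 3, d = 4, a = 1, z = 4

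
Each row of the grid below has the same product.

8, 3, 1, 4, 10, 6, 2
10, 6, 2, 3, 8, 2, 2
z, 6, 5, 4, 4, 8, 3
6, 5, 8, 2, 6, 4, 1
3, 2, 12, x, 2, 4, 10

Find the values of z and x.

z = 1, x = 2

Rows 1 and 2 each multiply to 11520, so every row has product 11520.
Row 3: 6×5×4×4×8×3 = 11520, so the missing entry is 11520 ÷ 11520 = 1.
Row 5: 3×2×12×2×4×10 = 5760, so the missing entry is 11520 ÷ 5760 = 2.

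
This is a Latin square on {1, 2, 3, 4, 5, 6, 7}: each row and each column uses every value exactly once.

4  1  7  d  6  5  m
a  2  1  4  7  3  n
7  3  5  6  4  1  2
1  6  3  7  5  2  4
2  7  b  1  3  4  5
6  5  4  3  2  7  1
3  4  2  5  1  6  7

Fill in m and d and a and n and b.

At (row 1, col 4): column 4 already has {1, 3, 4, 5, 6, 7}, so the value is 2.
At (row 5, col 3): row 5 already has {1, 2, 3, 4, 5, 7}, so the value is 6.
At (row 1, col 7): row 1 already has {1, 2, 4, 5, 6, 7}, so the value is 3.
For row 2, column 1: column 1 already has {1, 2, 3, 4, 6, 7}; that leaves 5.
At (row 2, col 7): row 2 already has {1, 2, 3, 4, 5, 7}, so the value is 6.

m = 3, d = 2, a = 5, n = 6, b = 6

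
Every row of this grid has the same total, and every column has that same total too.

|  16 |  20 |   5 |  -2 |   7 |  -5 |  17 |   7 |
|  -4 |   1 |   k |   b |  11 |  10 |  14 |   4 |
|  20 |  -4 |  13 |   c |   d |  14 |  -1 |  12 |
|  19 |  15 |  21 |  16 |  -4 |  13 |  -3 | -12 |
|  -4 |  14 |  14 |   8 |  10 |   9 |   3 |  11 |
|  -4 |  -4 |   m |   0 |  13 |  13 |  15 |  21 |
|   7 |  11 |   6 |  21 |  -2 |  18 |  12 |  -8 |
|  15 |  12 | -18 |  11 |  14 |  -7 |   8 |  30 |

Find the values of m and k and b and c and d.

m = 11, k = 13, b = 16, c = -5, d = 16

Rows 1 and 4 both sum to 65, so that's the common total.
Column 5 has 7 + 11 − 4 + 10 + 13 − 2 + 14 = 49; the blank must be 65 − 49 = 16.
Row 3 has 20 − 4 + 13 + 16 + 14 − 1 + 12 = 70; the blank must be 65 − 70 = -5.
Column 4 has -2 − 5 + 16 + 8 + 0 + 21 + 11 = 49; the blank must be 65 − 49 = 16.
Row 2 has -4 + 1 + 16 + 11 + 10 + 14 + 4 = 52; the blank must be 65 − 52 = 13.
Row 6 has -4 − 4 + 0 + 13 + 13 + 15 + 21 = 54; the blank must be 65 − 54 = 11.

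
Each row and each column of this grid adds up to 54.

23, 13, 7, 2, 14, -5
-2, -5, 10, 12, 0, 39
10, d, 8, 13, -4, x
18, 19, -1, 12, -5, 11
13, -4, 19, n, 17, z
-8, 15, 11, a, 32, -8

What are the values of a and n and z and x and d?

a = 12, n = 3, z = 6, x = 11, d = 16

Column 2: 13 − 5 + 19 − 4 + 15 = 38, so its missing entry is 54 − 38 = 16.
Row 6: -8 + 15 + 11 + 32 − 8 = 42, so its missing entry is 54 − 42 = 12.
Column 4: 2 + 12 + 13 + 12 + 12 = 51, so its missing entry is 54 − 51 = 3.
Row 5: 13 − 4 + 19 + 3 + 17 = 48, so its missing entry is 54 − 48 = 6.
Row 3: 10 + 16 + 8 + 13 − 4 = 43, so its missing entry is 54 − 43 = 11.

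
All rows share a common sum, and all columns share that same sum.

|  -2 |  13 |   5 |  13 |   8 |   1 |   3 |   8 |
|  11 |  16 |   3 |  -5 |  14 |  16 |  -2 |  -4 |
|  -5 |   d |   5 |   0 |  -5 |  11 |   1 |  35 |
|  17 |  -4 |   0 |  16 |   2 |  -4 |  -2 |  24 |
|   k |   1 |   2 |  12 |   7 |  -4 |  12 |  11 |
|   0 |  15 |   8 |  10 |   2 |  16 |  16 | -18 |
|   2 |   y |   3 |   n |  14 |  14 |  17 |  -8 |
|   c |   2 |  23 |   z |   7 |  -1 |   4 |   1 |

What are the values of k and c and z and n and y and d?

k = 8, c = 18, z = -5, n = 8, y = -1, d = 7

Rows 1 and 2 both sum to 49, so that's the common total.
The known cells in row 5 total 41, leaving 49 − 41 = 8 for the blank.
The known cells in row 3 total 42, leaving 49 − 42 = 7 for the blank.
The known cells in column 2 total 50, leaving 49 − 50 = -1 for the blank.
The known cells in column 1 total 31, leaving 49 − 31 = 18 for the blank.
The known cells in row 8 total 54, leaving 49 − 54 = -5 for the blank.
The known cells in row 7 total 41, leaving 49 − 41 = 8 for the blank.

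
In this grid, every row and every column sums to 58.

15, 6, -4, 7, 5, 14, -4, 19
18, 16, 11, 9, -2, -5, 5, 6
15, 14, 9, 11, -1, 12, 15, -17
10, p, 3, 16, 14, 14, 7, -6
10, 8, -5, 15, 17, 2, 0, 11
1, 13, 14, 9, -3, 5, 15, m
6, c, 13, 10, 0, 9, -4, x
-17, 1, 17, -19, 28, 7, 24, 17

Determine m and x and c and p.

m = 4, x = 24, c = 0, p = 0

Row 4: 10 + 3 + 16 + 14 + 14 + 7 − 6 = 58, so its missing entry is 58 − 58 = 0.
Column 2: 6 + 16 + 14 + 0 + 8 + 13 + 1 = 58, so its missing entry is 58 − 58 = 0.
Row 7: 6 + 0 + 13 + 10 + 0 + 9 − 4 = 34, so its missing entry is 58 − 34 = 24.
Row 6: 1 + 13 + 14 + 9 − 3 + 5 + 15 = 54, so its missing entry is 58 − 54 = 4.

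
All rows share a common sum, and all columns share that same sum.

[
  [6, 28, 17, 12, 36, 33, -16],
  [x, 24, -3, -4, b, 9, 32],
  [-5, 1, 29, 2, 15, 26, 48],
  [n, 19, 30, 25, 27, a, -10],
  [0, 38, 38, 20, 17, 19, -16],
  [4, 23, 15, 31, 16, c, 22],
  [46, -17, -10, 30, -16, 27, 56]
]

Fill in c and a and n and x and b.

Rows 1 and 3 both sum to 116, so that's the common total.
The known cells in row 6 total 111, leaving 116 − 111 = 5 for the blank.
The known cells in column 5 total 95, leaving 116 − 95 = 21 for the blank.
The known cells in row 2 total 79, leaving 116 − 79 = 37 for the blank.
The known cells in column 1 total 88, leaving 116 − 88 = 28 for the blank.
The known cells in row 4 total 119, leaving 116 − 119 = -3 for the blank.

c = 5, a = -3, n = 28, x = 37, b = 21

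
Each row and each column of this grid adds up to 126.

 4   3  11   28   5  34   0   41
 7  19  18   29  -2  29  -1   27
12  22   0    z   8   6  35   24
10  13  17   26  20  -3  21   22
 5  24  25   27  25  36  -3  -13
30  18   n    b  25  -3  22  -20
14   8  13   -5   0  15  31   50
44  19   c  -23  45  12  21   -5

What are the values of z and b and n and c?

z = 19, b = 25, n = 29, c = 13

Row 3 has 12 + 22 + 0 + 8 + 6 + 35 + 24 = 107; the blank must be 126 − 107 = 19.
Column 4 has 28 + 29 + 19 + 26 + 27 − 5 − 23 = 101; the blank must be 126 − 101 = 25.
Row 8 has 44 + 19 − 23 + 45 + 12 + 21 − 5 = 113; the blank must be 126 − 113 = 13.
Row 6 has 30 + 18 + 25 + 25 − 3 + 22 − 20 = 97; the blank must be 126 − 97 = 29.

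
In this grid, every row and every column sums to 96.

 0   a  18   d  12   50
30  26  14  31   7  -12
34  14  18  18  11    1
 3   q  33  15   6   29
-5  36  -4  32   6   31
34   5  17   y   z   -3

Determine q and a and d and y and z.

Row 4: 3 + 33 + 15 + 6 + 29 = 86, so its missing entry is 96 − 86 = 10.
Column 2: 26 + 14 + 10 + 36 + 5 = 91, so its missing entry is 96 − 91 = 5.
Column 5: 12 + 7 + 11 + 6 + 6 = 42, so its missing entry is 96 − 42 = 54.
Row 1: 0 + 5 + 18 + 12 + 50 = 85, so its missing entry is 96 − 85 = 11.
Row 6: 34 + 5 + 17 + 54 − 3 = 107, so its missing entry is 96 − 107 = -11.

q = 10, a = 5, d = 11, y = -11, z = 54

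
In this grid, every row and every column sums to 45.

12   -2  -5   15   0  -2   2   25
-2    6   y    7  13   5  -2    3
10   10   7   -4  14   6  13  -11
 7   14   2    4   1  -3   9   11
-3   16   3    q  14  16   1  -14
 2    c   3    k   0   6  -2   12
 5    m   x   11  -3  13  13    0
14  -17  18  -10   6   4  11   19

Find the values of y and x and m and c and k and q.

y = 15, x = 2, m = 4, c = 14, k = 10, q = 12

The known cells in row 2 total 30, leaving 45 − 30 = 15 for the blank.
The known cells in column 3 total 43, leaving 45 − 43 = 2 for the blank.
The known cells in row 5 total 33, leaving 45 − 33 = 12 for the blank.
The known cells in row 7 total 41, leaving 45 − 41 = 4 for the blank.
The known cells in column 2 total 31, leaving 45 − 31 = 14 for the blank.
The known cells in row 6 total 35, leaving 45 − 35 = 10 for the blank.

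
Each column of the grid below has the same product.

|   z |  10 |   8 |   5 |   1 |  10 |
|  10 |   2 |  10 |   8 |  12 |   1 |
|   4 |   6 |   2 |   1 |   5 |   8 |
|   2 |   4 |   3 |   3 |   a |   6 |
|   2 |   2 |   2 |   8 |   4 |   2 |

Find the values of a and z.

Columns 2 and 4 each multiply to 960, so every column has product 960.
Column 5: 1×12×5×4 = 240, so the missing entry is 960 ÷ 240 = 4.
Column 1: 10×4×2×2 = 160, so the missing entry is 960 ÷ 160 = 6.

a = 4, z = 6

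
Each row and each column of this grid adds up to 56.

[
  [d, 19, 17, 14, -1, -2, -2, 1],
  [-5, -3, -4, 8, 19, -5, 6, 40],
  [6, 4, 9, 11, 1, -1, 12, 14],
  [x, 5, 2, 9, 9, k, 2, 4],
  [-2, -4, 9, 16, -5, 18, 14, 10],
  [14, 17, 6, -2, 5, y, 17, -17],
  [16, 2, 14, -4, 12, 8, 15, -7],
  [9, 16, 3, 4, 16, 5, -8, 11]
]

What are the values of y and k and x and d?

y = 16, k = 17, x = 8, d = 10

The known cells in row 1 total 46, leaving 56 − 46 = 10 for the blank.
The known cells in row 6 total 40, leaving 56 − 40 = 16 for the blank.
The known cells in column 6 total 39, leaving 56 − 39 = 17 for the blank.
The known cells in row 4 total 48, leaving 56 − 48 = 8 for the blank.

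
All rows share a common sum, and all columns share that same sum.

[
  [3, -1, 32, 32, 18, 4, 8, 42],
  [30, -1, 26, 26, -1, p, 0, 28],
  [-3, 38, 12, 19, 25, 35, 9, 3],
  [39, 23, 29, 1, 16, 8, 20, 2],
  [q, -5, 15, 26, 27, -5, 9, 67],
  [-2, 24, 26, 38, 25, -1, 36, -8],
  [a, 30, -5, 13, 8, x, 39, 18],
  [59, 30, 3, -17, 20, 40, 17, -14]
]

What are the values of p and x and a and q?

p = 30, x = 27, a = 8, q = 4

Rows 1 and 3 both sum to 138, so that's the common total.
Row 5 has -5 + 15 + 26 + 27 − 5 + 9 + 67 = 134; the blank must be 138 − 134 = 4.
Column 1 has 3 + 30 − 3 + 39 + 4 − 2 + 59 = 130; the blank must be 138 − 130 = 8.
Row 7 has 8 + 30 − 5 + 13 + 8 + 39 + 18 = 111; the blank must be 138 − 111 = 27.
Row 2 has 30 − 1 + 26 + 26 − 1 + 0 + 28 = 108; the blank must be 138 − 108 = 30.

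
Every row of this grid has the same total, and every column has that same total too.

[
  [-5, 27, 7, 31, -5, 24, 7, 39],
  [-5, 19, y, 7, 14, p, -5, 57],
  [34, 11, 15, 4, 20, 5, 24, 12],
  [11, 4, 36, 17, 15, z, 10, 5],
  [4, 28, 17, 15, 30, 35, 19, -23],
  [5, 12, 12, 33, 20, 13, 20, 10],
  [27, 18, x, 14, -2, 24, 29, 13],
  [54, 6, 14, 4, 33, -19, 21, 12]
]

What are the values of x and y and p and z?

x = 2, y = 22, p = 16, z = 27

Rows 1 and 3 both sum to 125, so that's the common total.
Row 7 has 27 + 18 + 14 − 2 + 24 + 29 + 13 = 123; the blank must be 125 − 123 = 2.
Column 3 has 7 + 15 + 36 + 17 + 12 + 2 + 14 = 103; the blank must be 125 − 103 = 22.
Row 4 has 11 + 4 + 36 + 17 + 15 + 10 + 5 = 98; the blank must be 125 − 98 = 27.
Row 2 has -5 + 19 + 22 + 7 + 14 − 5 + 57 = 109; the blank must be 125 − 109 = 16.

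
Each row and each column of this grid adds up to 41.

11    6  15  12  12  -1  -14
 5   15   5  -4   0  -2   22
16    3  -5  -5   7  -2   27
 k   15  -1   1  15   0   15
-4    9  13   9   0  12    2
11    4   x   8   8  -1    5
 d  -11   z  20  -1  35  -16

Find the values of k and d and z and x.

k = -4, d = 6, z = 8, x = 6

Row 6: 11 + 4 + 8 + 8 − 1 + 5 = 35, so its missing entry is 41 − 35 = 6.
Column 3: 15 + 5 − 5 − 1 + 13 + 6 = 33, so its missing entry is 41 − 33 = 8.
Row 7: -11 + 8 + 20 − 1 + 35 − 16 = 35, so its missing entry is 41 − 35 = 6.
Row 4: 15 − 1 + 1 + 15 + 0 + 15 = 45, so its missing entry is 41 − 45 = -4.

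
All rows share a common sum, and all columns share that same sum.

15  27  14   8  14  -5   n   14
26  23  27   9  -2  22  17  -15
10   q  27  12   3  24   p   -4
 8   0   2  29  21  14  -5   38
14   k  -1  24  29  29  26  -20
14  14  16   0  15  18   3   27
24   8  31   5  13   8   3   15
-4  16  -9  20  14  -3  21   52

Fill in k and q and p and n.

k = 6, q = 13, p = 22, n = 20

Rows 2 and 4 both sum to 107, so that's the common total.
The known cells in row 5 total 101, leaving 107 − 101 = 6 for the blank.
The known cells in column 2 total 94, leaving 107 − 94 = 13 for the blank.
The known cells in row 3 total 85, leaving 107 − 85 = 22 for the blank.
The known cells in row 1 total 87, leaving 107 − 87 = 20 for the blank.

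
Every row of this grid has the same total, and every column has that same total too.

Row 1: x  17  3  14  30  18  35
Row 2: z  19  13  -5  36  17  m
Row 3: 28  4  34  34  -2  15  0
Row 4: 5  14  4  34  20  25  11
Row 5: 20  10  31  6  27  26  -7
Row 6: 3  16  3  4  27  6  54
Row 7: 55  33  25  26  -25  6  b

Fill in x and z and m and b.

Rows 3 and 4 both sum to 113, so that's the common total.
The known cells in row 7 total 120, leaving 113 − 120 = -7 for the blank.
The known cells in column 7 total 86, leaving 113 − 86 = 27 for the blank.
The known cells in row 2 total 107, leaving 113 − 107 = 6 for the blank.
The known cells in row 1 total 117, leaving 113 − 117 = -4 for the blank.

x = -4, z = 6, m = 27, b = -7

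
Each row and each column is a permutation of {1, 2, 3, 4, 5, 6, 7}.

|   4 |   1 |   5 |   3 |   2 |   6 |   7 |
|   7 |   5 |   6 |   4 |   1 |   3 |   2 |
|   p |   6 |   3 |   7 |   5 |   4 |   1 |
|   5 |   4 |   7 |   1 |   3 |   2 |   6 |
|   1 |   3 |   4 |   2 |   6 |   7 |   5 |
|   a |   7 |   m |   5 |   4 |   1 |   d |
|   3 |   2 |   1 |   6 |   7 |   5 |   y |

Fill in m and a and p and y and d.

m = 2, a = 6, p = 2, y = 4, d = 3

For row 3, column 1: row 3 already has {1, 3, 4, 5, 6, 7}; that leaves 2.
Cell (6,1): column 1 already has {1, 2, 3, 4, 5, 7} → 6.
Cell (7,7): row 7 already has {1, 2, 3, 5, 6, 7} → 4.
At (row 6, col 7): column 7 already has {1, 2, 4, 5, 6, 7}, so the value is 3.
At (row 6, col 3): row 6 already has {1, 3, 4, 5, 6, 7}, so the value is 2.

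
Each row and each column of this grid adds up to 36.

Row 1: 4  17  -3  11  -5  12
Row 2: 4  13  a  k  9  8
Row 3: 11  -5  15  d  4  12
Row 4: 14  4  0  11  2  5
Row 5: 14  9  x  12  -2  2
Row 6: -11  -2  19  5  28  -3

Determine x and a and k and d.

x = 1, a = 4, k = -2, d = -1

Row 3 has 11 − 5 + 15 + 4 + 12 = 37; the blank must be 36 − 37 = -1.
Column 4 has 11 − 1 + 11 + 12 + 5 = 38; the blank must be 36 − 38 = -2.
Row 2 has 4 + 13 − 2 + 9 + 8 = 32; the blank must be 36 − 32 = 4.
Row 5 has 14 + 9 + 12 − 2 + 2 = 35; the blank must be 36 − 35 = 1.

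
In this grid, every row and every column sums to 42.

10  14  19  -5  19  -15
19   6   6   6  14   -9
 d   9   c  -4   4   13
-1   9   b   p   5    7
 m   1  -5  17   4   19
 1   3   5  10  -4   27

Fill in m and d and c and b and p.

m = 6, d = 7, c = 13, b = 4, p = 18

Row 5: 1 − 5 + 17 + 4 + 19 = 36, so its missing entry is 42 − 36 = 6.
Column 1: 10 + 19 − 1 + 6 + 1 = 35, so its missing entry is 42 − 35 = 7.
Column 4: -5 + 6 − 4 + 17 + 10 = 24, so its missing entry is 42 − 24 = 18.
Row 3: 7 + 9 − 4 + 4 + 13 = 29, so its missing entry is 42 − 29 = 13.
Row 4: -1 + 9 + 18 + 5 + 7 = 38, so its missing entry is 42 − 38 = 4.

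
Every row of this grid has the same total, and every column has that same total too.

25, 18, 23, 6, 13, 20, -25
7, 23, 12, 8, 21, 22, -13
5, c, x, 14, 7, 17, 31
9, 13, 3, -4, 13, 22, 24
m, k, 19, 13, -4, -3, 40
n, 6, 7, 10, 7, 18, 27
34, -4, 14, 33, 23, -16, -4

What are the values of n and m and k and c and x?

Rows 1 and 2 both sum to 80, so that's the common total.
Row 6: 6 + 7 + 10 + 7 + 18 + 27 = 75, so its missing entry is 80 − 75 = 5.
Column 1: 25 + 7 + 5 + 9 + 5 + 34 = 85, so its missing entry is 80 − 85 = -5.
Column 3: 23 + 12 + 3 + 19 + 7 + 14 = 78, so its missing entry is 80 − 78 = 2.
Row 3: 5 + 2 + 14 + 7 + 17 + 31 = 76, so its missing entry is 80 − 76 = 4.
Row 5: -5 + 19 + 13 − 4 − 3 + 40 = 60, so its missing entry is 80 − 60 = 20.

n = 5, m = -5, k = 20, c = 4, x = 2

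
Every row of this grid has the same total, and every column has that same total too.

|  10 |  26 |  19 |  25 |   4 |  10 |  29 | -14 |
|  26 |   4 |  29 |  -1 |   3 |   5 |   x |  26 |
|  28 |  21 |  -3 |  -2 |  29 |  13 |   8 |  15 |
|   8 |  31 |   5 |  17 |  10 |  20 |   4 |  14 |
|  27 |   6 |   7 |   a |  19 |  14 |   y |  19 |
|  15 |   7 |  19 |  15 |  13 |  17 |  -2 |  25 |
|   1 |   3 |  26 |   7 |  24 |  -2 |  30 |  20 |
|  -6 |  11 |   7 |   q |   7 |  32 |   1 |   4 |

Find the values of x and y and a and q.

Rows 1 and 3 both sum to 109, so that's the common total.
Row 2: 26 + 4 + 29 − 1 + 3 + 5 + 26 = 92, so its missing entry is 109 − 92 = 17.
Column 7: 29 + 17 + 8 + 4 − 2 + 30 + 1 = 87, so its missing entry is 109 − 87 = 22.
Row 8: -6 + 11 + 7 + 7 + 32 + 1 + 4 = 56, so its missing entry is 109 − 56 = 53.
Row 5: 27 + 6 + 7 + 19 + 14 + 22 + 19 = 114, so its missing entry is 109 − 114 = -5.

x = 17, y = 22, a = -5, q = 53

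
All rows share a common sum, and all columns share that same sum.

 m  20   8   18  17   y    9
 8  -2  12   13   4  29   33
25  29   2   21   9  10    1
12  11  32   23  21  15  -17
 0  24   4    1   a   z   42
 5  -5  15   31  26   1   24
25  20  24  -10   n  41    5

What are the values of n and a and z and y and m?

Rows 2 and 3 both sum to 97, so that's the common total.
Column 1: 8 + 25 + 12 + 0 + 5 + 25 = 75, so its missing entry is 97 − 75 = 22.
Row 7: 25 + 20 + 24 − 10 + 41 + 5 = 105, so its missing entry is 97 − 105 = -8.
Column 5: 17 + 4 + 9 + 21 + 26 − 8 = 69, so its missing entry is 97 − 69 = 28.
Row 5: 0 + 24 + 4 + 1 + 28 + 42 = 99, so its missing entry is 97 − 99 = -2.
Row 1: 22 + 20 + 8 + 18 + 17 + 9 = 94, so its missing entry is 97 − 94 = 3.

n = -8, a = 28, z = -2, y = 3, m = 22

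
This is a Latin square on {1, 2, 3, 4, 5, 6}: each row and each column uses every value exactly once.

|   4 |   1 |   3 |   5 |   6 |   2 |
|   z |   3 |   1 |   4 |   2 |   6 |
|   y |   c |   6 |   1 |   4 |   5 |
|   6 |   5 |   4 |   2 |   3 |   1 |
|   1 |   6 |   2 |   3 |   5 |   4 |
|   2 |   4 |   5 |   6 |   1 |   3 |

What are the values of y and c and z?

y = 3, c = 2, z = 5

Cell (2,1): row 2 already has {1, 2, 3, 4, 6} → 5.
Cell (3,1): column 1 already has {1, 2, 4, 5, 6} → 3.
For row 3, column 2: row 3 already has {1, 3, 4, 5, 6}; that leaves 2.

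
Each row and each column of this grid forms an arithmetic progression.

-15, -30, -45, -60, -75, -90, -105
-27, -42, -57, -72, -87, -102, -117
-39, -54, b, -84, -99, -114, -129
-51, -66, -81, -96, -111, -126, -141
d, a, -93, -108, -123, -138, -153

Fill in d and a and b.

Along each row the entries change by -15 per step; down each column they change by -12.
Row 5: from -93 at column 3, stepping by -15 to column 1 gives -63.
Row 5: from -93 at column 3, stepping by -15 to column 2 gives -78.
Row 3: from -39 at column 1, stepping by -15 to column 3 gives -69.

d = -63, a = -78, b = -69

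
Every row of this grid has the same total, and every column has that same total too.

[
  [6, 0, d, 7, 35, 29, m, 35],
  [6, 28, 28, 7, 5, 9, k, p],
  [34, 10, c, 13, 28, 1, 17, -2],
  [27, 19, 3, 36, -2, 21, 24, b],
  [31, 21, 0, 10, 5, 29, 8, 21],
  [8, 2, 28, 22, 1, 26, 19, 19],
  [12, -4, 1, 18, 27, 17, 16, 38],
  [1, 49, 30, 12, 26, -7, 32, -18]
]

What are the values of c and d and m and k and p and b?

c = 24, d = 11, m = 2, k = 7, p = 35, b = -3

Rows 5 and 6 both sum to 125, so that's the common total.
Row 4: 27 + 19 + 3 + 36 − 2 + 21 + 24 = 128, so its missing entry is 125 − 128 = -3.
Column 8: 35 − 2 − 3 + 21 + 19 + 38 − 18 = 90, so its missing entry is 125 − 90 = 35.
Row 3: 34 + 10 + 13 + 28 + 1 + 17 − 2 = 101, so its missing entry is 125 − 101 = 24.
Column 3: 28 + 24 + 3 + 0 + 28 + 1 + 30 = 114, so its missing entry is 125 − 114 = 11.
Row 1: 6 + 0 + 11 + 7 + 35 + 29 + 35 = 123, so its missing entry is 125 − 123 = 2.
Row 2: 6 + 28 + 28 + 7 + 5 + 9 + 35 = 118, so its missing entry is 125 − 118 = 7.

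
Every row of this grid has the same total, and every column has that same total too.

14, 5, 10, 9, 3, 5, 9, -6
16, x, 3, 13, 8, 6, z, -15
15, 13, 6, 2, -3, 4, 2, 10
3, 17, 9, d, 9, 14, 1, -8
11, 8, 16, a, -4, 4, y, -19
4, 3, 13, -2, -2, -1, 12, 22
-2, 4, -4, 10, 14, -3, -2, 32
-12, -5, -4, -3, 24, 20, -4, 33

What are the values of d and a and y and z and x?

d = 4, a = 16, y = 17, z = 14, x = 4

Rows 1 and 3 both sum to 49, so that's the common total.
Column 2: 5 + 13 + 17 + 8 + 3 + 4 − 5 = 45, so its missing entry is 49 − 45 = 4.
Row 4: 3 + 17 + 9 + 9 + 14 + 1 − 8 = 45, so its missing entry is 49 − 45 = 4.
Column 4: 9 + 13 + 2 + 4 − 2 + 10 − 3 = 33, so its missing entry is 49 − 33 = 16.
Row 5: 11 + 8 + 16 + 16 − 4 + 4 − 19 = 32, so its missing entry is 49 − 32 = 17.
Row 2: 16 + 4 + 3 + 13 + 8 + 6 − 15 = 35, so its missing entry is 49 − 35 = 14.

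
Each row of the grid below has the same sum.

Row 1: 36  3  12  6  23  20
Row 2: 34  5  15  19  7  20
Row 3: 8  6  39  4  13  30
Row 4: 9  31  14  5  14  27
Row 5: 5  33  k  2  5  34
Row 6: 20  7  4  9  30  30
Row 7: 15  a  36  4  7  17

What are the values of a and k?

a = 21, k = 21

Row 2 sums to 100 and so does row 4; that's the common total.
In row 7 the known cells total 79, leaving 100 − 79 = 21.
In row 5 the known cells total 79, leaving 100 − 79 = 21.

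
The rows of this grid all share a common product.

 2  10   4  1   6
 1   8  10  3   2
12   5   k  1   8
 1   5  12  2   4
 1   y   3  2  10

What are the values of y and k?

Rows 1 and 4 each multiply to 480, so every row has product 480.
Row 5: 1×3×2×10 = 60, so the missing entry is 480 ÷ 60 = 8.
Row 3: 12×5×1×8 = 480, so the missing entry is 480 ÷ 480 = 1.

y = 8, k = 1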